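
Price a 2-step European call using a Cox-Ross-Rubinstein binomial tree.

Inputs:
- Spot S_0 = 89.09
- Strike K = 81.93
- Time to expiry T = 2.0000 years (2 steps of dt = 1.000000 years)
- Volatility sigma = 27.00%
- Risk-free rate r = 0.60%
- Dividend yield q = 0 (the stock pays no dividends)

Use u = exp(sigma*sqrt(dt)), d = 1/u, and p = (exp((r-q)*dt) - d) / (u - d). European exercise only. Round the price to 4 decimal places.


dt = T/N = 1.000000
u = exp(sigma*sqrt(dt)) = 1.309964; d = 1/u = 0.763379
p = (exp((r-q)*dt) - d) / (u - d) = 0.443917
Discount per step: exp(-r*dt) = 0.994018
Stock lattice S(k, i) with i counting down-moves:
  k=0: S(0,0) = 89.0900
  k=1: S(1,0) = 116.7047; S(1,1) = 68.0095
  k=2: S(2,0) = 152.8791; S(2,1) = 89.0900; S(2,2) = 51.9170
Terminal payoffs V(N, i) = max(S_T - K, 0):
  V(2,0) = 70.949051; V(2,1) = 7.160000; V(2,2) = 0.000000
Backward induction: V(k, i) = exp(-r*dt) * [p * V(k+1, i) + (1-p) * V(k+1, i+1)].
  V(1,0) = exp(-r*dt) * [p*70.949051 + (1-p)*7.160000] = 35.264841
  V(1,1) = exp(-r*dt) * [p*7.160000 + (1-p)*0.000000] = 3.159435
  V(0,0) = exp(-r*dt) * [p*35.264841 + (1-p)*3.159435] = 17.307425

Answer: Price = V(0,0) = 17.3074


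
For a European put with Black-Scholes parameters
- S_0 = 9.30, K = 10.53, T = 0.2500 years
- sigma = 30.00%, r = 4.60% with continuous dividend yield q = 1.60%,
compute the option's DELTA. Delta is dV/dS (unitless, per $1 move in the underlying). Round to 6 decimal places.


Answer: Delta = -0.755971

Derivation:
d1 = -0.7030928399; d2 = -0.8530928399
phi(d1) = 0.3115771484; exp(-qT) = 0.9960079893; exp(-rT) = 0.9885658722
N(-d1) = 0.7590010530
Delta = -exp(-qT) * N(-d1) = -0.9960079893 * 0.7590010530 = -0.755971


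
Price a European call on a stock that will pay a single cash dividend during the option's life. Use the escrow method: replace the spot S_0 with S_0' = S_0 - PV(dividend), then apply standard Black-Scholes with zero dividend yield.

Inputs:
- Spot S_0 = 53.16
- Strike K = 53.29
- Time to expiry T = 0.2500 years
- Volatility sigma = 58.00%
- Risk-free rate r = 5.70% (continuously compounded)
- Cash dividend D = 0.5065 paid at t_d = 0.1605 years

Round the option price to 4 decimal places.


PV(D) = D * exp(-r * t_d) = 0.5065 * 0.99089322 = 0.50188742
S_0' = S_0 - PV(D) = 53.1600 - 0.50188742 = 52.65811258
d1 = (ln(S_0'/K) + (r + sigma^2/2)*T) / (sigma*sqrt(T)) = 0.15300557
d2 = d1 - sigma*sqrt(T) = -0.13699443
exp(-rT) = 0.98585105
N(d1) = 0.56080306; N(d2) = 0.44551760
C = S_0' * N(d1) - K * exp(-rT) * N(d2) = 52.65811258 * 0.56080306 - 53.2900 * 0.98585105 * 0.44551760 = 6.1251

Answer: Price = 6.1251


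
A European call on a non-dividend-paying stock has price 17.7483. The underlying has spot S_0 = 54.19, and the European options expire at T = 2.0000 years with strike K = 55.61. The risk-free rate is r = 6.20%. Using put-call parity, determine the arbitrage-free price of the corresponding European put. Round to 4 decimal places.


Put-call parity: C - P = S_0 * exp(-qT) - K * exp(-rT).
S_0 * exp(-qT) = 54.1900 * 1.00000000 = 54.19000000
K * exp(-rT) = 55.6100 * 0.88337984 = 49.12475295
P = C - S*exp(-qT) + K*exp(-rT)
P = 17.7483 - 54.19000000 + 49.12475295 = 12.6831

Answer: Put price = 12.6831


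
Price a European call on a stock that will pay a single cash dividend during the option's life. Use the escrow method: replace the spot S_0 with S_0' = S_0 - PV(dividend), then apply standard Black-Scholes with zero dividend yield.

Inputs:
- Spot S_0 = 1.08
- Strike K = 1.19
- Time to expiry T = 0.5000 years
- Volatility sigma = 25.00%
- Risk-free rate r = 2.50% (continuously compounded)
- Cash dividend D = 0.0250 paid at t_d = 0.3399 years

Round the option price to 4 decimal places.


PV(D) = D * exp(-r * t_d) = 0.0250 * 0.99153850 = 0.02478846
S_0' = S_0 - PV(D) = 1.0800 - 0.02478846 = 1.05521154
d1 = (ln(S_0'/K) + (r + sigma^2/2)*T) / (sigma*sqrt(T)) = -0.52092302
d2 = d1 - sigma*sqrt(T) = -0.69769972
exp(-rT) = 0.98757780
N(d1) = 0.30121020; N(d2) = 0.24268250
C = S_0' * N(d1) - K * exp(-rT) * N(d2) = 1.05521154 * 0.30121020 - 1.1900 * 0.98757780 * 0.24268250 = 0.0326

Answer: Price = 0.0326


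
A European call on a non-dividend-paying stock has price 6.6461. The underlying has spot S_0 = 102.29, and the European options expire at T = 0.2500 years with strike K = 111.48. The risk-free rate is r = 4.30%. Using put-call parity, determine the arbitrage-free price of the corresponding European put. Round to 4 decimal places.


Put-call parity: C - P = S_0 * exp(-qT) - K * exp(-rT).
S_0 * exp(-qT) = 102.2900 * 1.00000000 = 102.29000000
K * exp(-rT) = 111.4800 * 0.98930757 = 110.28800843
P = C - S*exp(-qT) + K*exp(-rT)
P = 6.6461 - 102.29000000 + 110.28800843 = 14.6441

Answer: Put price = 14.6441


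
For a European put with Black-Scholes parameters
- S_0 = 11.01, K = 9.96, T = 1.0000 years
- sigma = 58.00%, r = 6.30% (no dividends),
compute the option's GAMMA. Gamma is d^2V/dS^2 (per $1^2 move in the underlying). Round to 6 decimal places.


d1 = 0.5714256537; d2 = -0.0085743463
phi(d1) = 0.3388485007; exp(-qT) = 1.0000000000; exp(-rT) = 0.9389434737
Gamma = exp(-qT) * phi(d1) / (S * sigma * sqrt(T)) = 1.0000000000 * 0.3388485007 / (11.0100 * 0.5800 * 1.0000000000) = 0.053063

Answer: Gamma = 0.053063


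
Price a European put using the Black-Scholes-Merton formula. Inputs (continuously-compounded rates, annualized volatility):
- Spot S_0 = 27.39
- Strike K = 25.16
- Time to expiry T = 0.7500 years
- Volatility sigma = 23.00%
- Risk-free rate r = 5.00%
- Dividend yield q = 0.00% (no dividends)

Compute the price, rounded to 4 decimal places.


d1 = (ln(S/K) + (r - q + 0.5*sigma^2) * T) / (sigma * sqrt(T)) = 0.71420764
d2 = d1 - sigma * sqrt(T) = 0.51502180
exp(-rT) = 0.96319442; exp(-qT) = 1.00000000
P = K * exp(-rT) * N(-d2) - S_0 * exp(-qT) * N(-d1)
N(-d1) = 0.23754940; N(-d2) = 0.30326889
P = 25.1600 * 0.96319442 * 0.30326889 - 27.3900 * 1.00000000 * 0.23754940 = 0.8429

Answer: Price = 0.8429


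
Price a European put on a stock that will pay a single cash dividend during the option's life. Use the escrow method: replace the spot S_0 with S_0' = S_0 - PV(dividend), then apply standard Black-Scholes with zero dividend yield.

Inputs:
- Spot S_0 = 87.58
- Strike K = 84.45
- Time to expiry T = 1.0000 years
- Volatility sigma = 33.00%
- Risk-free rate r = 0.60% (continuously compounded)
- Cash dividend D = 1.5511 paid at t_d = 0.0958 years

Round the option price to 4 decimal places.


Answer: Price = 10.1261

Derivation:
PV(D) = D * exp(-r * t_d) = 1.5511 * 0.99942537 = 1.55020868
S_0' = S_0 - PV(D) = 87.5800 - 1.55020868 = 86.02979132
d1 = (ln(S_0'/K) + (r + sigma^2/2)*T) / (sigma*sqrt(T)) = 0.23934547
d2 = d1 - sigma*sqrt(T) = -0.09065453
exp(-rT) = 0.99401796
N(-d1) = 0.40541886; N(-d2) = 0.53611645
P = K * exp(-rT) * N(-d2) - S_0' * N(-d1) = 84.4500 * 0.99401796 * 0.53611645 - 86.02979132 * 0.40541886 = 10.1261


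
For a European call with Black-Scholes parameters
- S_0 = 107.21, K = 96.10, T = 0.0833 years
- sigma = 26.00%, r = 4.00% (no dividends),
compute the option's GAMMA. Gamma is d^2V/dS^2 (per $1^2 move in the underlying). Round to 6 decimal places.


Answer: Gamma = 0.015154

Derivation:
d1 = 1.5398047377; d2 = 1.4647642153
phi(d1) = 0.1219141893; exp(-qT) = 1.0000000000; exp(-rT) = 0.9966735450
Gamma = exp(-qT) * phi(d1) / (S * sigma * sqrt(T)) = 1.0000000000 * 0.1219141893 / (107.2100 * 0.2600 * 0.2886173938) = 0.015154


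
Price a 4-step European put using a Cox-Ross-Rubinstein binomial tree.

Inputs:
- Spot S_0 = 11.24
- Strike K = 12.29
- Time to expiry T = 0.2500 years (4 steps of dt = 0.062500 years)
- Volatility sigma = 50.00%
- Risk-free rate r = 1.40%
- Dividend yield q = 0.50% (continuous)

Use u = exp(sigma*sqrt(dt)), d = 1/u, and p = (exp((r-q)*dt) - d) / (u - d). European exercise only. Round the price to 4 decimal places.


Answer: Price = V(0,0) = 1.7994

Derivation:
dt = T/N = 0.062500
u = exp(sigma*sqrt(dt)) = 1.133148; d = 1/u = 0.882497
p = (exp((r-q)*dt) - d) / (u - d) = 0.471035
Discount per step: exp(-r*dt) = 0.999125
Stock lattice S(k, i) with i counting down-moves:
  k=0: S(0,0) = 11.2400
  k=1: S(1,0) = 12.7366; S(1,1) = 9.9193
  k=2: S(2,0) = 14.4324; S(2,1) = 11.2400; S(2,2) = 8.7537
  k=3: S(3,0) = 16.3541; S(3,1) = 12.7366; S(3,2) = 9.9193; S(3,3) = 7.7251
  k=4: S(4,0) = 18.5316; S(4,1) = 14.4324; S(4,2) = 11.2400; S(4,3) = 8.7537; S(4,4) = 6.8174
Terminal payoffs V(N, i) = max(K - S_T, 0):
  V(4,0) = 0.000000; V(4,1) = 0.000000; V(4,2) = 1.050000; V(4,3) = 3.536279; V(4,4) = 5.472595
Backward induction: V(k, i) = exp(-r*dt) * [p * V(k+1, i) + (1-p) * V(k+1, i+1)].
  V(3,0) = exp(-r*dt) * [p*0.000000 + (1-p)*0.000000] = 0.000000
  V(3,1) = exp(-r*dt) * [p*0.000000 + (1-p)*1.050000] = 0.554927
  V(3,2) = exp(-r*dt) * [p*1.050000 + (1-p)*3.536279] = 2.363085
  V(3,3) = exp(-r*dt) * [p*3.536279 + (1-p)*5.472595] = 4.556533
  V(2,0) = exp(-r*dt) * [p*0.000000 + (1-p)*0.554927] = 0.293280
  V(2,1) = exp(-r*dt) * [p*0.554927 + (1-p)*2.363085] = 1.510057
  V(2,2) = exp(-r*dt) * [p*2.363085 + (1-p)*4.556533] = 3.520260
  V(1,0) = exp(-r*dt) * [p*0.293280 + (1-p)*1.510057] = 0.936092
  V(1,1) = exp(-r*dt) * [p*1.510057 + (1-p)*3.520260] = 2.571132
  V(0,0) = exp(-r*dt) * [p*0.936092 + (1-p)*2.571132] = 1.799395


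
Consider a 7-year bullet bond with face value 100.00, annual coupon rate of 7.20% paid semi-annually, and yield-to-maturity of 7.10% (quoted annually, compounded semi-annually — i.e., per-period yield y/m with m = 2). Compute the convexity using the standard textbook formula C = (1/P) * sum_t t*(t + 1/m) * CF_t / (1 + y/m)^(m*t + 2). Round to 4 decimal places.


Coupon per period c = face * coupon_rate / m = 3.600000
Periods per year m = 2; per-period yield y/m = 0.035500
Number of cashflows N = 14
Cashflows (t years, CF_t, discount factor 1/(1+y/m)^(m*t), PV):
  t = 0.5000: CF_t = 3.600000, DF = 0.965717, PV = 3.476581
  t = 1.0000: CF_t = 3.600000, DF = 0.932609, PV = 3.357394
  t = 1.5000: CF_t = 3.600000, DF = 0.900637, PV = 3.242292
  t = 2.0000: CF_t = 3.600000, DF = 0.869760, PV = 3.131137
  t = 2.5000: CF_t = 3.600000, DF = 0.839942, PV = 3.023792
  t = 3.0000: CF_t = 3.600000, DF = 0.811147, PV = 2.920128
  t = 3.5000: CF_t = 3.600000, DF = 0.783338, PV = 2.820017
  t = 4.0000: CF_t = 3.600000, DF = 0.756483, PV = 2.723339
  t = 4.5000: CF_t = 3.600000, DF = 0.730549, PV = 2.629975
  t = 5.0000: CF_t = 3.600000, DF = 0.705503, PV = 2.539811
  t = 5.5000: CF_t = 3.600000, DF = 0.681316, PV = 2.452739
  t = 6.0000: CF_t = 3.600000, DF = 0.657959, PV = 2.368652
  t = 6.5000: CF_t = 3.600000, DF = 0.635402, PV = 2.287448
  t = 7.0000: CF_t = 103.600000, DF = 0.613619, PV = 63.570893
Price P = sum_t PV_t = 100.544199
Convexity numerator sum_t t*(t + 1/m) * CF_t / (1+y/m)^(m*t + 2):
  t = 0.5000: term = 1.621146
  t = 1.0000: term = 4.696706
  t = 1.5000: term = 9.071377
  t = 2.0000: term = 14.600640
  t = 2.5000: term = 21.150130
  t = 3.0000: term = 28.595057
  t = 3.5000: term = 36.819646
  t = 4.0000: term = 45.716605
  t = 4.5000: term = 55.186631
  t = 5.0000: term = 65.137930
  t = 5.5000: term = 75.485772
  t = 6.0000: term = 86.152059
  t = 6.5000: term = 97.064931
  t = 7.0000: term = 3112.557672
Convexity = (1/P) * sum = 3653.856303 / 100.544199 = 36.340797

Answer: Convexity = 36.3408


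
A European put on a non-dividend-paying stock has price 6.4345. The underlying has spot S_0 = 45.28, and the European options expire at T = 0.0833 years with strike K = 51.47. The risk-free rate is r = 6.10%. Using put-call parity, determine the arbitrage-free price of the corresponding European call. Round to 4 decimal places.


Answer: Call price = 0.5054

Derivation:
Put-call parity: C - P = S_0 * exp(-qT) - K * exp(-rT).
S_0 * exp(-qT) = 45.2800 * 1.00000000 = 45.28000000
K * exp(-rT) = 51.4700 * 0.99493159 = 51.20912883
C = P + S*exp(-qT) - K*exp(-rT)
C = 6.4345 + 45.28000000 - 51.20912883 = 0.5054


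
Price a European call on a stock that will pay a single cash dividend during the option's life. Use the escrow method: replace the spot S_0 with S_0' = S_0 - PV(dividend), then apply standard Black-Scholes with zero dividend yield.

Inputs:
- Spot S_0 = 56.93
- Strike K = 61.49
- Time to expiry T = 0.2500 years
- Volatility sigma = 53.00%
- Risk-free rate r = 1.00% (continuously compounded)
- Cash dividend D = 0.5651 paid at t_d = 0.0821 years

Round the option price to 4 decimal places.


PV(D) = D * exp(-r * t_d) = 0.5651 * 0.99917934 = 0.56463624
S_0' = S_0 - PV(D) = 56.9300 - 0.56463624 = 56.36536376
d1 = (ln(S_0'/K) + (r + sigma^2/2)*T) / (sigma*sqrt(T)) = -0.18644229
d2 = d1 - sigma*sqrt(T) = -0.45144229
exp(-rT) = 0.99750312
N(d1) = 0.42604896; N(d2) = 0.32583540
C = S_0' * N(d1) - K * exp(-rT) * N(d2) = 56.36536376 * 0.42604896 - 61.4900 * 0.99750312 * 0.32583540 = 4.0288

Answer: Price = 4.0288


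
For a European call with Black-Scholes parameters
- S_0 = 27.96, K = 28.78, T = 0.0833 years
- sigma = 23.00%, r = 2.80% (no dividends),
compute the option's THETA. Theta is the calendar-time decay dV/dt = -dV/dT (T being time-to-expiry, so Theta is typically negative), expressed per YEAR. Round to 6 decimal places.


d1 = -0.3671190817; d2 = -0.4335010823
phi(d1) = 0.3729440975; exp(-qT) = 1.0000000000; exp(-rT) = 0.9976703179
Theta = -S*exp(-qT)*phi(d1)*sigma/(2*sqrt(T)) - r*K*exp(-rT)*N(d2) + q*S*exp(-qT)*N(d1)
N(d1) = 0.3567650972; N(d2) = 0.3323253900; sqrt(T) = 0.2886173938
Term 1 = -27.9600 * 1.0000000000 * 0.3729440975 * 0.2300 / (2 * 0.2886173938) = -4.1548585666
Term 2 = -0.0280 * 28.7800 * 0.9976703179 * 0.3323253900 = -0.2671772009
Term 3 = 0 (no dividend yield, q = 0)
Theta = -4.1548585666 + (-0.2671772009) + (0.0000000000) = -4.422036

Answer: Theta = -4.422036


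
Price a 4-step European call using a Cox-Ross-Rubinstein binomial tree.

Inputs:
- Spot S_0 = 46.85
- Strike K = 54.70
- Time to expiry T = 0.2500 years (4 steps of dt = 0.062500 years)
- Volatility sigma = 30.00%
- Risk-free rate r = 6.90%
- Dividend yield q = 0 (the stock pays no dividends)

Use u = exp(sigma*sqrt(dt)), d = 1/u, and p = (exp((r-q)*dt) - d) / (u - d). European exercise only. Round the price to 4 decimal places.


dt = T/N = 0.062500
u = exp(sigma*sqrt(dt)) = 1.077884; d = 1/u = 0.927743
p = (exp((r-q)*dt) - d) / (u - d) = 0.510044
Discount per step: exp(-r*dt) = 0.995697
Stock lattice S(k, i) with i counting down-moves:
  k=0: S(0,0) = 46.8500
  k=1: S(1,0) = 50.4989; S(1,1) = 43.4648
  k=2: S(2,0) = 54.4319; S(2,1) = 46.8500; S(2,2) = 40.3242
  k=3: S(3,0) = 58.6713; S(3,1) = 50.4989; S(3,2) = 43.4648; S(3,3) = 37.4105
  k=4: S(4,0) = 63.2409; S(4,1) = 54.4319; S(4,2) = 46.8500; S(4,3) = 40.3242; S(4,4) = 34.7073
Terminal payoffs V(N, i) = max(S_T - K, 0):
  V(4,0) = 8.540885; V(4,1) = 0.000000; V(4,2) = 0.000000; V(4,3) = 0.000000; V(4,4) = 0.000000
Backward induction: V(k, i) = exp(-r*dt) * [p * V(k+1, i) + (1-p) * V(k+1, i+1)].
  V(3,0) = exp(-r*dt) * [p*8.540885 + (1-p)*0.000000] = 4.337480
  V(3,1) = exp(-r*dt) * [p*0.000000 + (1-p)*0.000000] = 0.000000
  V(3,2) = exp(-r*dt) * [p*0.000000 + (1-p)*0.000000] = 0.000000
  V(3,3) = exp(-r*dt) * [p*0.000000 + (1-p)*0.000000] = 0.000000
  V(2,0) = exp(-r*dt) * [p*4.337480 + (1-p)*0.000000] = 2.202785
  V(2,1) = exp(-r*dt) * [p*0.000000 + (1-p)*0.000000] = 0.000000
  V(2,2) = exp(-r*dt) * [p*0.000000 + (1-p)*0.000000] = 0.000000
  V(1,0) = exp(-r*dt) * [p*2.202785 + (1-p)*0.000000] = 1.118682
  V(1,1) = exp(-r*dt) * [p*0.000000 + (1-p)*0.000000] = 0.000000
  V(0,0) = exp(-r*dt) * [p*1.118682 + (1-p)*0.000000] = 0.568122

Answer: Price = V(0,0) = 0.5681


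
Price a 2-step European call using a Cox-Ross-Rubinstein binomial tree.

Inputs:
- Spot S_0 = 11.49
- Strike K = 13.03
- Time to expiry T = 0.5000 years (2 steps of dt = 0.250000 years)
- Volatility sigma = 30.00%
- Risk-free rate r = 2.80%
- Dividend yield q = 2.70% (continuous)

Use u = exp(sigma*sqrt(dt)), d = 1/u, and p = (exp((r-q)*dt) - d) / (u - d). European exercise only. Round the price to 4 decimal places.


dt = T/N = 0.250000
u = exp(sigma*sqrt(dt)) = 1.161834; d = 1/u = 0.860708
p = (exp((r-q)*dt) - d) / (u - d) = 0.463400
Discount per step: exp(-r*dt) = 0.993024
Stock lattice S(k, i) with i counting down-moves:
  k=0: S(0,0) = 11.4900
  k=1: S(1,0) = 13.3495; S(1,1) = 9.8895
  k=2: S(2,0) = 15.5099; S(2,1) = 11.4900; S(2,2) = 8.5120
Terminal payoffs V(N, i) = max(S_T - K, 0):
  V(2,0) = 2.479878; V(2,1) = 0.000000; V(2,2) = 0.000000
Backward induction: V(k, i) = exp(-r*dt) * [p * V(k+1, i) + (1-p) * V(k+1, i+1)].
  V(1,0) = exp(-r*dt) * [p*2.479878 + (1-p)*0.000000] = 1.141160
  V(1,1) = exp(-r*dt) * [p*0.000000 + (1-p)*0.000000] = 0.000000
  V(0,0) = exp(-r*dt) * [p*1.141160 + (1-p)*0.000000] = 0.525125

Answer: Price = V(0,0) = 0.5251


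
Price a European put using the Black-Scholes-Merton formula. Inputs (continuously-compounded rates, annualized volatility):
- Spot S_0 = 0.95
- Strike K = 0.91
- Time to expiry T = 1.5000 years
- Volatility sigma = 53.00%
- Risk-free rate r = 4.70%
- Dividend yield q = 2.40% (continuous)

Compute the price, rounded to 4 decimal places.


d1 = (ln(S/K) + (r - q + 0.5*sigma^2) * T) / (sigma * sqrt(T)) = 0.44397754
d2 = d1 - sigma * sqrt(T) = -0.20513724
exp(-rT) = 0.93192774; exp(-qT) = 0.96464029
P = K * exp(-rT) * N(-d2) - S_0 * exp(-qT) * N(-d1)
N(-d1) = 0.32852941; N(-d2) = 0.58126755
P = 0.9100 * 0.93192774 * 0.58126755 - 0.9500 * 0.96464029 * 0.32852941 = 0.1919

Answer: Price = 0.1919


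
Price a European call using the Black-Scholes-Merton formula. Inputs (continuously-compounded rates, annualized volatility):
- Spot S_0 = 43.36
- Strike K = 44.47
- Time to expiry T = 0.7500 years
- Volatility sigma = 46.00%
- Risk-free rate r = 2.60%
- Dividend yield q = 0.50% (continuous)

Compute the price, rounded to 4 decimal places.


Answer: Price = 6.6480

Derivation:
d1 = (ln(S/K) + (r - q + 0.5*sigma^2) * T) / (sigma * sqrt(T)) = 0.17526987
d2 = d1 - sigma * sqrt(T) = -0.22310182
exp(-rT) = 0.98068890; exp(-qT) = 0.99625702
C = S_0 * exp(-qT) * N(d1) - K * exp(-rT) * N(d2)
N(d1) = 0.56956621; N(d2) = 0.41172813
C = 43.3600 * 0.99625702 * 0.56956621 - 44.4700 * 0.98068890 * 0.41172813 = 6.6480


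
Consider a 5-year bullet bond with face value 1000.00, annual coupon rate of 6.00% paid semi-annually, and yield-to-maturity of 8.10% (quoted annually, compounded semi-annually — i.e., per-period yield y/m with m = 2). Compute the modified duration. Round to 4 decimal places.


Answer: Modified duration = 4.1901

Derivation:
Coupon per period c = face * coupon_rate / m = 30.000000
Periods per year m = 2; per-period yield y/m = 0.040500
Number of cashflows N = 10
Cashflows (t years, CF_t, discount factor 1/(1+y/m)^(m*t), PV):
  t = 0.5000: CF_t = 30.000000, DF = 0.961076, PV = 28.832292
  t = 1.0000: CF_t = 30.000000, DF = 0.923668, PV = 27.710036
  t = 1.5000: CF_t = 30.000000, DF = 0.887715, PV = 26.631462
  t = 2.0000: CF_t = 30.000000, DF = 0.853162, PV = 25.594869
  t = 2.5000: CF_t = 30.000000, DF = 0.819954, PV = 24.598625
  t = 3.0000: CF_t = 30.000000, DF = 0.788039, PV = 23.641158
  t = 3.5000: CF_t = 30.000000, DF = 0.757365, PV = 22.720959
  t = 4.0000: CF_t = 30.000000, DF = 0.727886, PV = 21.836578
  t = 4.5000: CF_t = 30.000000, DF = 0.699554, PV = 20.986620
  t = 5.0000: CF_t = 1030.000000, DF = 0.672325, PV = 692.494581
Price P = sum_t PV_t = 915.047180
First compute Macaulay numerator sum_t t * PV_t:
  t * PV_t at t = 0.5000: 14.416146
  t * PV_t at t = 1.0000: 27.710036
  t * PV_t at t = 1.5000: 39.947192
  t * PV_t at t = 2.0000: 51.189739
  t * PV_t at t = 2.5000: 61.496563
  t * PV_t at t = 3.0000: 70.923474
  t * PV_t at t = 3.5000: 79.523357
  t * PV_t at t = 4.0000: 87.346311
  t * PV_t at t = 4.5000: 94.439789
  t * PV_t at t = 5.0000: 3462.472905
Macaulay duration D = 3989.465512 / 915.047180 = 4.359847
Modified duration = D / (1 + y/m) = 4.359847 / (1 + 0.040500) = 4.190146


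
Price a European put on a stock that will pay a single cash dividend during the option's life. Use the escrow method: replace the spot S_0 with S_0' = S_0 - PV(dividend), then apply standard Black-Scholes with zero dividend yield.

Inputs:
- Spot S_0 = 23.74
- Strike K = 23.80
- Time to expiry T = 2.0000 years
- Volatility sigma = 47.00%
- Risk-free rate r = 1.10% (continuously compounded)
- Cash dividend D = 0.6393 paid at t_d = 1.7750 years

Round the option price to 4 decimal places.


PV(D) = D * exp(-r * t_d) = 0.6393 * 0.98066438 = 0.62693874
S_0' = S_0 - PV(D) = 23.7400 - 0.62693874 = 23.11306126
d1 = (ln(S_0'/K) + (r + sigma^2/2)*T) / (sigma*sqrt(T)) = 0.32137597
d2 = d1 - sigma*sqrt(T) = -0.34330440
exp(-rT) = 0.97824024
N(-d1) = 0.37396275; N(-d2) = 0.63431527
P = K * exp(-rT) * N(-d2) - S_0' * N(-d1) = 23.8000 * 0.97824024 * 0.63431527 - 23.11306126 * 0.37396275 = 6.1248

Answer: Price = 6.1248


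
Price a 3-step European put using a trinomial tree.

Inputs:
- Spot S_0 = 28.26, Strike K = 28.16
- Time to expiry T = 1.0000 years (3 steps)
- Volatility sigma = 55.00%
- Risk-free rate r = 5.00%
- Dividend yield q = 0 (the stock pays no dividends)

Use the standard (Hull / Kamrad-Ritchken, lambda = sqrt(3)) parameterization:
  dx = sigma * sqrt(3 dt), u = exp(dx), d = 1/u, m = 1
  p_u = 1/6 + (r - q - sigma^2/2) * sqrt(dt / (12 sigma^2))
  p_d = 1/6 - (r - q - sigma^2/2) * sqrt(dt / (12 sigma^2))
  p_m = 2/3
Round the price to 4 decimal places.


dt = T/N = 0.333333; dx = sigma*sqrt(3*dt) = 0.550000
u = exp(dx) = 1.733253; d = 1/u = 0.576950
p_u = 0.135985, p_m = 0.666667, p_d = 0.197348
Discount per step: exp(-r*dt) = 0.983471
Stock lattice S(k, j) with j the centered position index:
  k=0: S(0,+0) = 28.2600
  k=1: S(1,-1) = 16.3046; S(1,+0) = 28.2600; S(1,+1) = 48.9817
  k=2: S(2,-2) = 9.4069; S(2,-1) = 16.3046; S(2,+0) = 28.2600; S(2,+1) = 48.9817; S(2,+2) = 84.8977
  k=3: S(3,-3) = 5.4273; S(3,-2) = 9.4069; S(3,-1) = 16.3046; S(3,+0) = 28.2600; S(3,+1) = 48.9817; S(3,+2) = 84.8977; S(3,+3) = 147.1492
Terminal payoffs V(N, j) = max(K - S_T, 0):
  V(3,-3) = 22.732670; V(3,-2) = 18.753063; V(3,-1) = 11.855398; V(3,+0) = 0.000000; V(3,+1) = 0.000000; V(3,+2) = 0.000000; V(3,+3) = 0.000000
Backward induction: V(k, j) = exp(-r*dt) * [p_u * V(k+1, j+1) + p_m * V(k+1, j) + p_d * V(k+1, j-1)]
  V(2,-2) = exp(-r*dt) * [p_u*11.855398 + p_m*18.753063 + p_d*22.732670] = 18.293016
  V(2,-1) = exp(-r*dt) * [p_u*0.000000 + p_m*11.855398 + p_d*18.753063] = 11.412682
  V(2,+0) = exp(-r*dt) * [p_u*0.000000 + p_m*0.000000 + p_d*11.855398] = 2.300974
  V(2,+1) = exp(-r*dt) * [p_u*0.000000 + p_m*0.000000 + p_d*0.000000] = 0.000000
  V(2,+2) = exp(-r*dt) * [p_u*0.000000 + p_m*0.000000 + p_d*0.000000] = 0.000000
  V(1,-1) = exp(-r*dt) * [p_u*2.300974 + p_m*11.412682 + p_d*18.293016] = 11.340853
  V(1,+0) = exp(-r*dt) * [p_u*0.000000 + p_m*2.300974 + p_d*11.412682] = 3.723677
  V(1,+1) = exp(-r*dt) * [p_u*0.000000 + p_m*0.000000 + p_d*2.300974] = 0.446588
  V(0,+0) = exp(-r*dt) * [p_u*0.446588 + p_m*3.723677 + p_d*11.340853] = 4.702253

Answer: Price = V(0,0) = 4.7023


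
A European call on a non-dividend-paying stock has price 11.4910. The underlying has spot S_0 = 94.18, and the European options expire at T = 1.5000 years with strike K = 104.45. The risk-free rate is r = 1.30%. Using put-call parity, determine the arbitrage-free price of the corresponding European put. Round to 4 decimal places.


Answer: Put price = 19.7440

Derivation:
Put-call parity: C - P = S_0 * exp(-qT) - K * exp(-rT).
S_0 * exp(-qT) = 94.1800 * 1.00000000 = 94.18000000
K * exp(-rT) = 104.4500 * 0.98068890 = 102.43295510
P = C - S*exp(-qT) + K*exp(-rT)
P = 11.4910 - 94.18000000 + 102.43295510 = 19.7440


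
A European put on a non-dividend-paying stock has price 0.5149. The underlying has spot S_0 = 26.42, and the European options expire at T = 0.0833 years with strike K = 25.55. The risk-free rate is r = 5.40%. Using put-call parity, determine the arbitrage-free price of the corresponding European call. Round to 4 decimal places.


Put-call parity: C - P = S_0 * exp(-qT) - K * exp(-rT).
S_0 * exp(-qT) = 26.4200 * 1.00000000 = 26.42000000
K * exp(-rT) = 25.5500 * 0.99551190 = 25.43532909
C = P + S*exp(-qT) - K*exp(-rT)
C = 0.5149 + 26.42000000 - 25.43532909 = 1.4996

Answer: Call price = 1.4996


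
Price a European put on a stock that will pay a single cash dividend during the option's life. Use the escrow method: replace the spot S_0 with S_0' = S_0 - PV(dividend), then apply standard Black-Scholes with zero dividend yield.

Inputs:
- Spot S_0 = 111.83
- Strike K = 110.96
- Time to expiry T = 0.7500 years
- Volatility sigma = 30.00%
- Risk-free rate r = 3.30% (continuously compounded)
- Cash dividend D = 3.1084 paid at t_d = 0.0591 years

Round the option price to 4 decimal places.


PV(D) = D * exp(-r * t_d) = 3.1084 * 0.99805160 = 3.10234360
S_0' = S_0 - PV(D) = 111.8300 - 3.10234360 = 108.72765640
d1 = (ln(S_0'/K) + (r + sigma^2/2)*T) / (sigma*sqrt(T)) = 0.14694109
d2 = d1 - sigma*sqrt(T) = -0.11286653
exp(-rT) = 0.97555377
N(-d1) = 0.44158926; N(-d2) = 0.54493182
P = K * exp(-rT) * N(-d2) - S_0' * N(-d1) = 110.9600 * 0.97555377 * 0.54493182 - 108.72765640 * 0.44158926 = 10.9745

Answer: Price = 10.9745


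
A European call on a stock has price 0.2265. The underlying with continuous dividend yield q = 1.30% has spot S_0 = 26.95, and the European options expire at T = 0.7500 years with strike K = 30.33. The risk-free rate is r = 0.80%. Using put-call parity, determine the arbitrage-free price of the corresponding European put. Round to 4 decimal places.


Put-call parity: C - P = S_0 * exp(-qT) - K * exp(-rT).
S_0 * exp(-qT) = 26.9500 * 0.99029738 = 26.68851431
K * exp(-rT) = 30.3300 * 0.99401796 = 30.14856485
P = C - S*exp(-qT) + K*exp(-rT)
P = 0.2265 - 26.68851431 + 30.14856485 = 3.6866

Answer: Put price = 3.6866


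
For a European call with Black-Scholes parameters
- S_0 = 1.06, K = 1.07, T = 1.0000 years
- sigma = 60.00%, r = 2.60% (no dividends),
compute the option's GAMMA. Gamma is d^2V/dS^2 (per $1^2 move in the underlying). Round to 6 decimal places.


d1 = 0.3276837661; d2 = -0.2723162339
phi(d1) = 0.3780885474; exp(-qT) = 1.0000000000; exp(-rT) = 0.9743350896
Gamma = exp(-qT) * phi(d1) / (S * sigma * sqrt(T)) = 1.0000000000 * 0.3780885474 / (1.0600 * 0.6000 * 1.0000000000) = 0.594479

Answer: Gamma = 0.594479


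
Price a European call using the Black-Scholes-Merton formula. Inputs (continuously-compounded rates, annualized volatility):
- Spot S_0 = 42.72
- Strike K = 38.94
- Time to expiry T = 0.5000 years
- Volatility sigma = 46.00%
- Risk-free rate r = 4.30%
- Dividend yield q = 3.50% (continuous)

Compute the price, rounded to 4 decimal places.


d1 = (ln(S/K) + (r - q + 0.5*sigma^2) * T) / (sigma * sqrt(T)) = 0.45975835
d2 = d1 - sigma * sqrt(T) = 0.13448923
exp(-rT) = 0.97872948; exp(-qT) = 0.98265224
C = S_0 * exp(-qT) * N(d1) - K * exp(-rT) * N(d2)
N(d1) = 0.67715516; N(d2) = 0.55349214
C = 42.7200 * 0.98265224 * 0.67715516 - 38.9400 * 0.97872948 * 0.55349214 = 7.3317

Answer: Price = 7.3317


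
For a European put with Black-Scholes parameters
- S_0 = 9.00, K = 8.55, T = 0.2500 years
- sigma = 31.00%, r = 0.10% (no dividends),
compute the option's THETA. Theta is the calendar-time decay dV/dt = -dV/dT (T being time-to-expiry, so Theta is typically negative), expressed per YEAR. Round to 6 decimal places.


Answer: Theta = -1.019892

Derivation:
d1 = 0.4100373831; d2 = 0.2550373831
phi(d1) = 0.3667760405; exp(-qT) = 1.0000000000; exp(-rT) = 0.9997500312
Theta = -S*exp(-qT)*phi(d1)*sigma/(2*sqrt(T)) + r*K*exp(-rT)*N(-d2) - q*S*exp(-qT)*N(-d1)
N(-d1) = 0.3408892624; N(-d2) = 0.3993471131; sqrt(T) = 0.5000000000
Term 1 = -9.0000 * 1.0000000000 * 0.3667760405 * 0.3100 / (2 * 0.5000000000) = -1.0233051530
Term 2 = 0.0010 * 8.5500 * 0.9997500312 * 0.3993471131 = 0.0034135643
Term 3 = 0 (no dividend yield, q = 0)
Theta = -1.0233051530 + (0.0034135643) + (0.0000000000) = -1.019892


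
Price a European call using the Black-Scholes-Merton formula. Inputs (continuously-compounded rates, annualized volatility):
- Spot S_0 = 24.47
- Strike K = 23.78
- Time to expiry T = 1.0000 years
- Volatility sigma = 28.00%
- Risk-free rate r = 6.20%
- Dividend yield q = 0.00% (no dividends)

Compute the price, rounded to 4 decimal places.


d1 = (ln(S/K) + (r - q + 0.5*sigma^2) * T) / (sigma * sqrt(T)) = 0.46358209
d2 = d1 - sigma * sqrt(T) = 0.18358209
exp(-rT) = 0.93988289; exp(-qT) = 1.00000000
C = S_0 * exp(-qT) * N(d1) - K * exp(-rT) * N(d2)
N(d1) = 0.67852641; N(d2) = 0.57282934
C = 24.4700 * 1.00000000 * 0.67852641 - 23.7800 * 0.93988289 * 0.57282934 = 3.8006

Answer: Price = 3.8006


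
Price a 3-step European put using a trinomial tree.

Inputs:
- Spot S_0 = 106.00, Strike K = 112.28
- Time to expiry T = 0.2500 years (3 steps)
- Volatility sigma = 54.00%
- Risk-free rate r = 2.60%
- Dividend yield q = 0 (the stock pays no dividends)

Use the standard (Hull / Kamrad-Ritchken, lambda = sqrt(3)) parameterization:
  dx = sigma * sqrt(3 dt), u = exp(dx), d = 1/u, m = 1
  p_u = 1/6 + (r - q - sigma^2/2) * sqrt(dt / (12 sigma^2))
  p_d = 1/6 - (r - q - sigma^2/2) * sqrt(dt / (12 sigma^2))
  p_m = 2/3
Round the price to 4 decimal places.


dt = T/N = 0.083333; dx = sigma*sqrt(3*dt) = 0.270000
u = exp(dx) = 1.309964; d = 1/u = 0.763379
p_u = 0.148179, p_m = 0.666667, p_d = 0.185154
Discount per step: exp(-r*dt) = 0.997836
Stock lattice S(k, j) with j the centered position index:
  k=0: S(0,+0) = 106.0000
  k=1: S(1,-1) = 80.9182; S(1,+0) = 106.0000; S(1,+1) = 138.8562
  k=2: S(2,-2) = 61.7713; S(2,-1) = 80.9182; S(2,+0) = 106.0000; S(2,+1) = 138.8562; S(2,+2) = 181.8967
  k=3: S(3,-3) = 47.1550; S(3,-2) = 61.7713; S(3,-1) = 80.9182; S(3,+0) = 106.0000; S(3,+1) = 138.8562; S(3,+2) = 181.8967; S(3,+3) = 238.2782
Terminal payoffs V(N, j) = max(K - S_T, 0):
  V(3,-3) = 65.125045; V(3,-2) = 50.508685; V(3,-1) = 31.361774; V(3,+0) = 6.280000; V(3,+1) = 0.000000; V(3,+2) = 0.000000; V(3,+3) = 0.000000
Backward induction: V(k, j) = exp(-r*dt) * [p_u * V(k+1, j+1) + p_m * V(k+1, j) + p_d * V(k+1, j-1)]
  V(2,-2) = exp(-r*dt) * [p_u*31.361774 + p_m*50.508685 + p_d*65.125045] = 50.268763
  V(2,-1) = exp(-r*dt) * [p_u*6.280000 + p_m*31.361774 + p_d*50.508685] = 31.122809
  V(2,+0) = exp(-r*dt) * [p_u*0.000000 + p_m*6.280000 + p_d*31.361774] = 9.971806
  V(2,+1) = exp(-r*dt) * [p_u*0.000000 + p_m*0.000000 + p_d*6.280000] = 1.160253
  V(2,+2) = exp(-r*dt) * [p_u*0.000000 + p_m*0.000000 + p_d*0.000000] = 0.000000
  V(1,-1) = exp(-r*dt) * [p_u*9.971806 + p_m*31.122809 + p_d*50.268763] = 31.465381
  V(1,+0) = exp(-r*dt) * [p_u*1.160253 + p_m*9.971806 + p_d*31.122809] = 12.555086
  V(1,+1) = exp(-r*dt) * [p_u*0.000000 + p_m*1.160253 + p_d*9.971806] = 2.614154
  V(0,+0) = exp(-r*dt) * [p_u*2.614154 + p_m*12.555086 + p_d*31.465381] = 14.551808

Answer: Price = V(0,0) = 14.5518


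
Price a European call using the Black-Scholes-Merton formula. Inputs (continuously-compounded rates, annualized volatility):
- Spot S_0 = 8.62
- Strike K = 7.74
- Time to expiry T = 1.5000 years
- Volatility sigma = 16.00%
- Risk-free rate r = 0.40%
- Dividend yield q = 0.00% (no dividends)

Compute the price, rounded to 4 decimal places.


Answer: Price = 1.2036

Derivation:
d1 = (ln(S/K) + (r - q + 0.5*sigma^2) * T) / (sigma * sqrt(T)) = 0.67811775
d2 = d1 - sigma * sqrt(T) = 0.48215857
exp(-rT) = 0.99401796; exp(-qT) = 1.00000000
C = S_0 * exp(-qT) * N(d1) - K * exp(-rT) * N(d2)
N(d1) = 0.75115148; N(d2) = 0.68515335
C = 8.6200 * 1.00000000 * 0.75115148 - 7.7400 * 0.99401796 * 0.68515335 = 1.2036


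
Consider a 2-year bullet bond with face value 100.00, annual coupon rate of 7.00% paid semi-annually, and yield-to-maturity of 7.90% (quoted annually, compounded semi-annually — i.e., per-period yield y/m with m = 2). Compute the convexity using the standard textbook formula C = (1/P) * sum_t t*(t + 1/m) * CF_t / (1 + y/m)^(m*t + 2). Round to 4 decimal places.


Coupon per period c = face * coupon_rate / m = 3.500000
Periods per year m = 2; per-period yield y/m = 0.039500
Number of cashflows N = 4
Cashflows (t years, CF_t, discount factor 1/(1+y/m)^(m*t), PV):
  t = 0.5000: CF_t = 3.500000, DF = 0.962001, PV = 3.367003
  t = 1.0000: CF_t = 3.500000, DF = 0.925446, PV = 3.239060
  t = 1.5000: CF_t = 3.500000, DF = 0.890280, PV = 3.115979
  t = 2.0000: CF_t = 103.500000, DF = 0.856450, PV = 88.642577
Price P = sum_t PV_t = 98.364621
Convexity numerator sum_t t*(t + 1/m) * CF_t / (1+y/m)^(m*t + 2):
  t = 0.5000: term = 1.557990
  t = 1.0000: term = 4.496363
  t = 1.5000: term = 8.651010
  t = 2.0000: term = 410.169527
Convexity = (1/P) * sum = 424.874890 / 98.364621 = 4.319387

Answer: Convexity = 4.3194


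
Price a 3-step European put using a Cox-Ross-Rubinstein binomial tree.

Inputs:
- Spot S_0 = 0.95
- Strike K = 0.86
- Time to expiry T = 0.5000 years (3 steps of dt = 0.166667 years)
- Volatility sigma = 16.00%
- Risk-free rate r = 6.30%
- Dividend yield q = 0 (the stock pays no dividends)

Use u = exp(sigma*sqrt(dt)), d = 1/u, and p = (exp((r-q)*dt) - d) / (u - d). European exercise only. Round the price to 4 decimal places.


Answer: Price = V(0,0) = 0.0063

Derivation:
dt = T/N = 0.166667
u = exp(sigma*sqrt(dt)) = 1.067500; d = 1/u = 0.936768
p = (exp((r-q)*dt) - d) / (u - d) = 0.564416
Discount per step: exp(-r*dt) = 0.989555
Stock lattice S(k, i) with i counting down-moves:
  k=0: S(0,0) = 0.9500
  k=1: S(1,0) = 1.0141; S(1,1) = 0.8899
  k=2: S(2,0) = 1.0826; S(2,1) = 0.9500; S(2,2) = 0.8337
  k=3: S(3,0) = 1.1557; S(3,1) = 1.0141; S(3,2) = 0.8899; S(3,3) = 0.7809
Terminal payoffs V(N, i) = max(K - S_T, 0):
  V(3,0) = 0.000000; V(3,1) = 0.000000; V(3,2) = 0.000000; V(3,3) = 0.079056
Backward induction: V(k, i) = exp(-r*dt) * [p * V(k+1, i) + (1-p) * V(k+1, i+1)].
  V(2,0) = exp(-r*dt) * [p*0.000000 + (1-p)*0.000000] = 0.000000
  V(2,1) = exp(-r*dt) * [p*0.000000 + (1-p)*0.000000] = 0.000000
  V(2,2) = exp(-r*dt) * [p*0.000000 + (1-p)*0.079056] = 0.034076
  V(1,0) = exp(-r*dt) * [p*0.000000 + (1-p)*0.000000] = 0.000000
  V(1,1) = exp(-r*dt) * [p*0.000000 + (1-p)*0.034076] = 0.014688
  V(0,0) = exp(-r*dt) * [p*0.000000 + (1-p)*0.014688] = 0.006331


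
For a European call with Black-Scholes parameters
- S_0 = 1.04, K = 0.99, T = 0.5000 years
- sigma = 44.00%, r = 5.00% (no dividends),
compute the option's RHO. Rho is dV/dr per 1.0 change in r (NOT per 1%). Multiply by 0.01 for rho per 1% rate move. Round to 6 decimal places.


d1 = 0.3942796846; d2 = 0.0831527009
phi(d1) = 0.3691077146; exp(-qT) = 1.0000000000; exp(-rT) = 0.9753099120
N(d2) = 0.5331349392
Rho = K*T*exp(-rT)*N(d2) = 0.9900 * 0.5000 * 0.9753099120 * 0.5331349392 = 0.257386

Answer: Rho = 0.257386


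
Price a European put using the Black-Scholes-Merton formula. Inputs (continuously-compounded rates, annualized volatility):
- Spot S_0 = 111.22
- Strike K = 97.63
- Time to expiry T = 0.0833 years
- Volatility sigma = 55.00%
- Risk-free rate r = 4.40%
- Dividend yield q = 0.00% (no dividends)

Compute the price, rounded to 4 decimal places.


d1 = (ln(S/K) + (r - q + 0.5*sigma^2) * T) / (sigma * sqrt(T)) = 0.92346053
d2 = d1 - sigma * sqrt(T) = 0.76472096
exp(-rT) = 0.99634151; exp(-qT) = 1.00000000
P = K * exp(-rT) * N(-d2) - S_0 * exp(-qT) * N(-d1)
N(-d1) = 0.17788363; N(-d2) = 0.22221886
P = 97.6300 * 0.99634151 * 0.22221886 - 111.2200 * 1.00000000 * 0.17788363 = 1.8316

Answer: Price = 1.8316


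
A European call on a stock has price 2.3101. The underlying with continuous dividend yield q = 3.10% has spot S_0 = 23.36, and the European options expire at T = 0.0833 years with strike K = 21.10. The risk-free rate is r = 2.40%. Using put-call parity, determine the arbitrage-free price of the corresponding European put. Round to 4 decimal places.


Put-call parity: C - P = S_0 * exp(-qT) - K * exp(-rT).
S_0 * exp(-qT) = 23.3600 * 0.99742103 = 23.29975529
K * exp(-rT) = 21.1000 * 0.99800280 = 21.05785902
P = C - S*exp(-qT) + K*exp(-rT)
P = 2.3101 - 23.29975529 + 21.05785902 = 0.0682

Answer: Put price = 0.0682


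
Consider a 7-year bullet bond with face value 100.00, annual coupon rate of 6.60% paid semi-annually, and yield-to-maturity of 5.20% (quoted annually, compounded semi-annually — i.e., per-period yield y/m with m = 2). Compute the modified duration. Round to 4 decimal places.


Answer: Modified duration = 5.6283

Derivation:
Coupon per period c = face * coupon_rate / m = 3.300000
Periods per year m = 2; per-period yield y/m = 0.026000
Number of cashflows N = 14
Cashflows (t years, CF_t, discount factor 1/(1+y/m)^(m*t), PV):
  t = 0.5000: CF_t = 3.300000, DF = 0.974659, PV = 3.216374
  t = 1.0000: CF_t = 3.300000, DF = 0.949960, PV = 3.134868
  t = 1.5000: CF_t = 3.300000, DF = 0.925887, PV = 3.055427
  t = 2.0000: CF_t = 3.300000, DF = 0.902424, PV = 2.977999
  t = 2.5000: CF_t = 3.300000, DF = 0.879555, PV = 2.902533
  t = 3.0000: CF_t = 3.300000, DF = 0.857266, PV = 2.828979
  t = 3.5000: CF_t = 3.300000, DF = 0.835542, PV = 2.757290
  t = 4.0000: CF_t = 3.300000, DF = 0.814369, PV = 2.687417
  t = 4.5000: CF_t = 3.300000, DF = 0.793732, PV = 2.619315
  t = 5.0000: CF_t = 3.300000, DF = 0.773618, PV = 2.552938
  t = 5.5000: CF_t = 3.300000, DF = 0.754013, PV = 2.488244
  t = 6.0000: CF_t = 3.300000, DF = 0.734906, PV = 2.425189
  t = 6.5000: CF_t = 3.300000, DF = 0.716282, PV = 2.363732
  t = 7.0000: CF_t = 103.300000, DF = 0.698131, PV = 72.116937
Price P = sum_t PV_t = 108.127241
First compute Macaulay numerator sum_t t * PV_t:
  t * PV_t at t = 0.5000: 1.608187
  t * PV_t at t = 1.0000: 3.134868
  t * PV_t at t = 1.5000: 4.583140
  t * PV_t at t = 2.0000: 5.955997
  t * PV_t at t = 2.5000: 7.256332
  t * PV_t at t = 3.0000: 8.486938
  t * PV_t at t = 3.5000: 9.650514
  t * PV_t at t = 4.0000: 10.749668
  t * PV_t at t = 4.5000: 11.786916
  t * PV_t at t = 5.0000: 12.764692
  t * PV_t at t = 5.5000: 13.685342
  t * PV_t at t = 6.0000: 14.551135
  t * PV_t at t = 6.5000: 15.364259
  t * PV_t at t = 7.0000: 504.818557
Macaulay duration D = 624.396545 / 108.127241 = 5.774646
Modified duration = D / (1 + y/m) = 5.774646 / (1 + 0.026000) = 5.628310


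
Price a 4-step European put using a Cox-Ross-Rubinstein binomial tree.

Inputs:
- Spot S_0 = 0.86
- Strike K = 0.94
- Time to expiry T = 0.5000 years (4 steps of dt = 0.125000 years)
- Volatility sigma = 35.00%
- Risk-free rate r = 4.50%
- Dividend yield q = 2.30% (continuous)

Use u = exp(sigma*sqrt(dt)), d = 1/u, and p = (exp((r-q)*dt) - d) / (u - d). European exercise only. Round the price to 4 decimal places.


dt = T/N = 0.125000
u = exp(sigma*sqrt(dt)) = 1.131726; d = 1/u = 0.883606
p = (exp((r-q)*dt) - d) / (u - d) = 0.480202
Discount per step: exp(-r*dt) = 0.994391
Stock lattice S(k, i) with i counting down-moves:
  k=0: S(0,0) = 0.8600
  k=1: S(1,0) = 0.9733; S(1,1) = 0.7599
  k=2: S(2,0) = 1.1015; S(2,1) = 0.8600; S(2,2) = 0.6715
  k=3: S(3,0) = 1.2466; S(3,1) = 0.9733; S(3,2) = 0.7599; S(3,3) = 0.5933
  k=4: S(4,0) = 1.4108; S(4,1) = 1.1015; S(4,2) = 0.8600; S(4,3) = 0.6715; S(4,4) = 0.5242
Terminal payoffs V(N, i) = max(K - S_T, 0):
  V(4,0) = 0.000000; V(4,1) = 0.000000; V(4,2) = 0.080000; V(4,3) = 0.268546; V(4,4) = 0.415756
Backward induction: V(k, i) = exp(-r*dt) * [p * V(k+1, i) + (1-p) * V(k+1, i+1)].
  V(3,0) = exp(-r*dt) * [p*0.000000 + (1-p)*0.000000] = 0.000000
  V(3,1) = exp(-r*dt) * [p*0.000000 + (1-p)*0.080000] = 0.041351
  V(3,2) = exp(-r*dt) * [p*0.080000 + (1-p)*0.268546] = 0.177008
  V(3,3) = exp(-r*dt) * [p*0.268546 + (1-p)*0.415756] = 0.343130
  V(2,0) = exp(-r*dt) * [p*0.000000 + (1-p)*0.041351] = 0.021373
  V(2,1) = exp(-r*dt) * [p*0.041351 + (1-p)*0.177008] = 0.111237
  V(2,2) = exp(-r*dt) * [p*0.177008 + (1-p)*0.343130] = 0.261880
  V(1,0) = exp(-r*dt) * [p*0.021373 + (1-p)*0.111237] = 0.067703
  V(1,1) = exp(-r*dt) * [p*0.111237 + (1-p)*0.261880] = 0.188478
  V(0,0) = exp(-r*dt) * [p*0.067703 + (1-p)*0.188478] = 0.129750

Answer: Price = V(0,0) = 0.1297


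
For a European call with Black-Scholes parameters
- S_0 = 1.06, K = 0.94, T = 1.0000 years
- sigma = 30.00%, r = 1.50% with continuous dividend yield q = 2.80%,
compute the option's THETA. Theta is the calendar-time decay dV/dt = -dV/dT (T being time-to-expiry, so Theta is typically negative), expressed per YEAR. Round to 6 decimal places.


d1 = 0.5071477061; d2 = 0.2071477061
phi(d1) = 0.3508003814; exp(-qT) = 0.9723883668; exp(-rT) = 0.9851119396
Theta = -S*exp(-qT)*phi(d1)*sigma/(2*sqrt(T)) - r*K*exp(-rT)*N(d2) + q*S*exp(-qT)*N(d1)
N(d1) = 0.6939744080; N(d2) = 0.5820527471; sqrt(T) = 1.0000000000
Term 1 = -1.0600 * 0.9723883668 * 0.3508003814 * 0.3000 / (2 * 1.0000000000) = -0.0542371594
Term 2 = -0.0150 * 0.9400 * 0.9851119396 * 0.5820527471 = -0.0080847583
Term 3 = 0.0280 * 1.0600 * 0.9723883668 * 0.6939744080 = 0.0200284392
Theta = -0.0542371594 + (-0.0080847583) + (0.0200284392) = -0.042293

Answer: Theta = -0.042293
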